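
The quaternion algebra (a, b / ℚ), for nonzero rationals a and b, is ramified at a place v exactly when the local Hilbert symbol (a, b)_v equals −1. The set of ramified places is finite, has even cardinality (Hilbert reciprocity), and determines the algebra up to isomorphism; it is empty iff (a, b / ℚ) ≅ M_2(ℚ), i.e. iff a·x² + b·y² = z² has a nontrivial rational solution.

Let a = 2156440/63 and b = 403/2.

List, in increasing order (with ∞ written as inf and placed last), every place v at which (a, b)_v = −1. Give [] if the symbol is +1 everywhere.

[]

(a, b) ≡ (22330, 806) mod (ℚ^×)²; places V = {2, 3, 5, 7, 11, 13, 29, 31, ∞}.
(a,b)_29: α=1, u≡24; β=0, v≡13 (mod 29); (24|29)=+1, (13|29)=+1; sign (−1)^0·+1^0·+1^1 = +1.
(a,b)_7: α=-1, u≡3; β=0, v≡2 (mod 7); (3|7)=-1, (2|7)=+1; sign (−1)^0·-1^0·+1^-1 = +1.
(a,b)_∞: sgn(22330)=+, sgn(806)=+, so +1.
(a,b)_5: α=1, u≡1; β=0, v≡4 (mod 5); (1|5)=+1, (4|5)=+1; sign (−1)^0·+1^0·+1^1 = +1.
(a,b)_3: α=-2, u≡1; β=0, v≡2 (mod 3); (1|3)=+1, (2|3)=-1; sign (−1)^0·+1^0·-1^-2 = +1.
(a,b)_2: α=3, β=-1; u≡5, v≡3 (mod 8); ε(u)ε(v)=0·1, αω(v)=3·1, βω(u)=-1·1; sum ≡ 0  ⇒  +1.
(a,b)_31: α=0, u≡18; β=1, v≡22 (mod 31); (18|31)=+1, (22|31)=-1; sign (−1)^0·+1^1·-1^0 = +1.
(a,b)_11: α=1, u≡8; β=0, v≡9 (mod 11); (8|11)=-1, (9|11)=+1; sign (−1)^0·-1^0·+1^1 = +1.
(a,b)_13: α=2, u≡3; β=1, v≡9 (mod 13); (3|13)=+1, (9|13)=+1; sign (−1)^0·+1^1·+1^2 = +1.
Every local symbol is +1, so the conic 22330·x² + 806·y² = z² has ℚ_v-points for all v and hence a ℚ-point; (a, b / ℚ) ≅ M_2(ℚ).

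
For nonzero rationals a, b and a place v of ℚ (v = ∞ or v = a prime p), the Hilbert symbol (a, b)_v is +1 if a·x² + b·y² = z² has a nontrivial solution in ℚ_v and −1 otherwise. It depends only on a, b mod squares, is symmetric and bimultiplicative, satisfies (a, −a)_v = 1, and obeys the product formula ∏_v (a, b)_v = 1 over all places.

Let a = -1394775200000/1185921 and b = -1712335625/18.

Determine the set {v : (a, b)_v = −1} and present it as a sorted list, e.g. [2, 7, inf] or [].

[2, 7, 17, inf]

Mod squares: a ≡ -177905, b ≡ -111826. Check v ∈ {∞, 2, 3, 5, 7, 11, 13, 17, 23}.
v=3: a=3^-4·(≡1), b=3^-2·(≡2) mod 3; (1|3)=+1, (2|3)=-1; (−1)^{-4·-2·1}·(+1)^-2·(-1)^-4 = +1.
v=13: a=13^1·(≡1), b=13^1·(≡4) mod 13; (1|13)=+1, (4|13)=+1; (−1)^{1·1·6}·(+1)^1·(+1)^1 = +1.
v=∞: -177905 < 0 and -111826 < 0  ⇒  (a,b)_∞ = -1.
v=5: a=5^5·(≡1), b=5^4·(≡1) mod 5; (1|5)=+1, (1|5)=+1; (−1)^{5·4·2}·(+1)^4·(+1)^5 = +1.
v=2: v_2(a)=8, v_2(b)=-1; units ≡ 7, 7 (mod 8); ε·ε+αω+βω = 1·1+8·0+-1·0 ≡ 1  ⇒  (a,b)_2 = -1.
v=11: a=11^-4·(≡4), b=11^1·(≡3) mod 11; (4|11)=+1, (3|11)=+1; (−1)^{-4·1·5}·(+1)^1·(+1)^-4 = +1.
v=17: a=17^1·(≡5), b=17^1·(≡4) mod 17; (5|17)=-1, (4|17)=+1; (−1)^{1·1·8}·(-1)^1·(+1)^1 = -1.
v=23: a=23^1·(≡9), b=23^1·(≡20) mod 23; (9|23)=+1, (20|23)=-1; (−1)^{1·1·11}·(+1)^1·(-1)^1 = +1.
v=7: a=7^3·(≡1), b=7^2·(≡5) mod 7; (1|7)=+1, (5|7)=-1; (−1)^{3·2·3}·(+1)^2·(-1)^3 = -1.
|Ram(-177905, -111826)| = 4, even; anisotropic at {2, 7, 17, ∞}.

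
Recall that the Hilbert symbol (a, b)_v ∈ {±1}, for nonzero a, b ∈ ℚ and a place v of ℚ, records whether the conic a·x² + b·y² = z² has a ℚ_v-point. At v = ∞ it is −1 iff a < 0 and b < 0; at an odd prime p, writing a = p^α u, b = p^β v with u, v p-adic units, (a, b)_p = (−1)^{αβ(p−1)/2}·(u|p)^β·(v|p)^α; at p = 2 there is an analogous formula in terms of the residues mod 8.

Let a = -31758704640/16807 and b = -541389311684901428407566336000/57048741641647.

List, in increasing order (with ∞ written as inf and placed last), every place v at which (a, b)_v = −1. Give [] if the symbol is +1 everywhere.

(a, b) ≡ (-2730, -770) mod (ℚ^×)²; places V = {2, 3, 5, 7, 11, 13, 29, 41, 47, ∞}.
(a,b)_29: α=0, u≡25; β=-2, v≡20 (mod 29); (25|29)=+1, (20|29)=+1; sign (−1)^0·+1^-2·+1^0 = +1.
(a,b)_47: α=2, u≡39; β=8, v≡44 (mod 47); (39|47)=-1, (44|47)=-1; sign (−1)^0·-1^8·-1^2 = +1.
(a,b)_3: α=3, u≡2; β=6, v≡1 (mod 3); (2|3)=-1, (1|3)=+1; sign (−1)^0·-1^6·+1^3 = +1.
(a,b)_7: α=-5, u≡2; β=-9, v≡2 (mod 7); (2|7)=+1, (2|7)=+1; sign (−1)^1·+1^-9·+1^-5 = -1.
(a,b)_41: α=0, u≡30; β=-2, v≡2 (mod 41); (30|41)=-1, (2|41)=+1; sign (−1)^0·-1^-2·+1^0 = +1.
(a,b)_11: α=0, u≡3; β=1, v≡10 (mod 11); (3|11)=+1, (10|11)=-1; sign (−1)^0·+1^1·-1^0 = +1.
(a,b)_5: α=1, u≡1; β=3, v≡1 (mod 5); (1|5)=+1, (1|5)=+1; sign (−1)^0·+1^3·+1^1 = +1.
(a,b)_∞: sgn(-2730)=−, sgn(-770)=−, so -1.
(a,b)_13: α=1, u≡8; β=2, v≡12 (mod 13); (8|13)=-1, (12|13)=+1; sign (−1)^0·-1^2·+1^1 = +1.
(a,b)_2: α=13, β=27; u≡3, v≡7 (mod 8); ε(u)ε(v)=1·1, αω(v)=13·0, βω(u)=27·1; sum ≡ 0  ⇒  +1.
Ram(-2730, -770) = {7, ∞}; no ℚ_7-point on the conic.

[7, inf]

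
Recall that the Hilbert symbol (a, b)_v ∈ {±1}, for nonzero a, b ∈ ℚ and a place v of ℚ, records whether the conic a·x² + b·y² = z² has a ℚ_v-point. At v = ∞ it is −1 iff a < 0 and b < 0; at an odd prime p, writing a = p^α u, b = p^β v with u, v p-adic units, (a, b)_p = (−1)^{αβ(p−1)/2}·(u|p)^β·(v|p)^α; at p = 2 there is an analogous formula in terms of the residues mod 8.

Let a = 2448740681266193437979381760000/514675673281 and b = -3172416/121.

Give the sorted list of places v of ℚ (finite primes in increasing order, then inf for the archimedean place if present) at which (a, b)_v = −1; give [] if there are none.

[31, 41]

Mod squares: a ≡ 1066, b ≡ -49569. Check v ∈ {∞, 2, 3, 5, 7, 11, 13, 19, 31, 41}.
v=31: a=31^4·(≡27), b=31^1·(≡12) mod 31; (27|31)=-1, (12|31)=-1; (−1)^{4·1·15}·(-1)^1·(-1)^4 = -1.
v=13: a=13^3·(≡12), b=13^1·(≡1) mod 13; (12|13)=+1, (1|13)=+1; (−1)^{3·1·6}·(+1)^1·(+1)^3 = +1.
v=19: a=19^4·(≡12), b=19^0·(≡2) mod 19; (12|19)=-1, (2|19)=-1; (−1)^{4·0·9}·(-1)^0·(-1)^4 = +1.
v=∞: 1066 > 0 and -49569 < 0  ⇒  (a,b)_∞ = +1.
v=41: a=41^3·(≡34), b=41^1·(≡25) mod 41; (34|41)=-1, (25|41)=+1; (−1)^{3·1·20}·(-1)^1·(+1)^3 = -1.
v=3: a=3^8·(≡1), b=3^1·(≡1) mod 3; (1|3)=+1, (1|3)=+1; (−1)^{8·1·1}·(+1)^1·(+1)^8 = +1.
v=2: v_2(a)=15, v_2(b)=6; units ≡ 5, 7 (mod 8); ε·ε+αω+βω = 0·1+15·0+6·1 ≡ 0  ⇒  (a,b)_2 = +1.
v=11: a=11^-8·(≡10), b=11^-2·(≡6) mod 11; (10|11)=-1, (6|11)=-1; (−1)^{-8·-2·5}·(-1)^-2·(-1)^-8 = +1.
v=5: a=5^4·(≡1), b=5^0·(≡4) mod 5; (1|5)=+1, (4|5)=+1; (−1)^{4·0·2}·(+1)^0·(+1)^4 = +1.
v=7: a=7^-4·(≡2), b=7^0·(≡6) mod 7; (2|7)=+1, (6|7)=-1; (−1)^{-4·0·3}·(+1)^0·(-1)^-4 = +1.
(1066, -49569 / ℚ) ramifies at {31, 41}: a division algebra.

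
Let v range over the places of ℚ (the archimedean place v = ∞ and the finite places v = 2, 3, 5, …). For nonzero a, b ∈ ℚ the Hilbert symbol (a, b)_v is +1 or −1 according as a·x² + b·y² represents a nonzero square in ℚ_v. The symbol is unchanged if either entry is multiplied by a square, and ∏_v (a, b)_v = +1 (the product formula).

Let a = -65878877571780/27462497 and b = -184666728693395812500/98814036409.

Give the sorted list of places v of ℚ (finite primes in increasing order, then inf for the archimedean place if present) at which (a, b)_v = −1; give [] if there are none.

[2, 3, 5, 13, 23, inf]

Mod squares: a ≡ -5865, b ≡ -13. Check v ∈ {∞, 2, 3, 5, 7, 11, 13, 17, 23, 31, 41}.
v=11: a=11^0·(≡5), b=11^-2·(≡1) mod 11; (5|11)=+1, (1|11)=+1; (−1)^{0·-2·5}·(+1)^-2·(+1)^0 = +1.
v=5: a=5^1·(≡2), b=5^6·(≡2) mod 5; (2|5)=-1, (2|5)=-1; (−1)^{1·6·2}·(-1)^6·(-1)^1 = -1.
v=31: a=31^-2·(≡4), b=31^0·(≡28) mod 31; (4|31)=+1, (28|31)=+1; (−1)^{-2·0·15}·(+1)^0·(+1)^-2 = +1.
v=13: a=13^2·(≡7), b=13^3·(≡10) mod 13; (7|13)=-1, (10|13)=+1; (−1)^{2·3·6}·(-1)^3·(+1)^2 = -1.
v=7: a=7^10·(≡1), b=7^10·(≡1) mod 7; (1|7)=+1, (1|7)=+1; (−1)^{10·10·3}·(+1)^10·(+1)^10 = +1.
v=17: a=17^-1·(≡11), b=17^-2·(≡9) mod 17; (11|17)=-1, (9|17)=+1; (−1)^{-1·-2·8}·(-1)^-2·(+1)^-1 = +1.
v=∞: -5865 < 0 and -13 < 0  ⇒  (a,b)_∞ = -1.
v=2: v_2(a)=2, v_2(b)=2; units ≡ 7, 3 (mod 8); ε·ε+αω+βω = 1·1+2·1+2·0 ≡ 1  ⇒  (a,b)_2 = -1.
v=3: a=3^1·(≡1), b=3^2·(≡2) mod 3; (1|3)=+1, (2|3)=-1; (−1)^{1·2·1}·(+1)^2·(-1)^1 = -1.
v=41: a=41^-2·(≡31), b=41^-4·(≡15) mod 41; (31|41)=+1, (15|41)=-1; (−1)^{-2·-4·20}·(+1)^-4·(-1)^-2 = +1.
v=23: a=23^1·(≡11), b=23^2·(≡17) mod 23; (11|23)=-1, (17|23)=-1; (−1)^{1·2·11}·(-1)^2·(-1)^1 = -1.
Ram(-5865, -13) = {2, 3, 5, 13, 23, ∞}; no ℚ_2-point on the conic.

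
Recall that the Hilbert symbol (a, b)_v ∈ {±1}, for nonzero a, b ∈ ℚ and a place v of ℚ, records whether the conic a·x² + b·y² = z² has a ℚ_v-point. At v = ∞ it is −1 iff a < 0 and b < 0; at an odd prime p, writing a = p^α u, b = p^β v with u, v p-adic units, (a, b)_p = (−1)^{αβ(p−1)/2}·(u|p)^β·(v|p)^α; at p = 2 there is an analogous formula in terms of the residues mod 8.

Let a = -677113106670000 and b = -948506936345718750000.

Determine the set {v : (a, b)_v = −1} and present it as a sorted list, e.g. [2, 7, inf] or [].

[5, 7, 11, 13, 23, inf]

(a, b) ≡ (-100947, -115115) mod (ℚ^×)²; places V = {2, 3, 5, 7, 11, 13, 19, 23, ∞}.
(a,b)_2: α=4, β=4; u≡5, v≡5 (mod 8); ε(u)ε(v)=0·0, αω(v)=4·1, βω(u)=4·1; sum ≡ 0  ⇒  +1.
(a,b)_11: α=1, u≡2; β=1, v≡10 (mod 11); (2|11)=-1, (10|11)=-1; sign (−1)^1·-1^1·-1^1 = -1.
(a,b)_19: α=1, u≡16; β=2, v≡9 (mod 19); (16|19)=+1, (9|19)=+1; sign (−1)^0·+1^2·+1^1 = +1.
(a,b)_3: α=5, u≡2; β=2, v≡1 (mod 3); (2|3)=-1, (1|3)=+1; sign (−1)^0·-1^2·+1^5 = +1.
(a,b)_∞: sgn(-100947)=−, sgn(-115115)=−, so -1.
(a,b)_13: α=2, u≡2; β=3, v≡2 (mod 13); (2|13)=-1, (2|13)=-1; sign (−1)^0·-1^3·-1^2 = -1.
(a,b)_7: α=3, u≡5; β=5, v≡5 (mod 7); (5|7)=-1, (5|7)=-1; sign (−1)^1·-1^5·-1^3 = -1.
(a,b)_5: α=4, u≡3; β=9, v≡2 (mod 5); (3|5)=-1, (2|5)=-1; sign (−1)^0·-1^9·-1^4 = -1.
(a,b)_23: α=1, u≡13; β=1, v≡3 (mod 23); (13|23)=+1, (3|23)=+1; sign (−1)^1·+1^1·+1^1 = -1.
Ram(-100947, -115115) = {5, 7, 11, 13, 23, ∞}; no ℚ_5-point on the conic.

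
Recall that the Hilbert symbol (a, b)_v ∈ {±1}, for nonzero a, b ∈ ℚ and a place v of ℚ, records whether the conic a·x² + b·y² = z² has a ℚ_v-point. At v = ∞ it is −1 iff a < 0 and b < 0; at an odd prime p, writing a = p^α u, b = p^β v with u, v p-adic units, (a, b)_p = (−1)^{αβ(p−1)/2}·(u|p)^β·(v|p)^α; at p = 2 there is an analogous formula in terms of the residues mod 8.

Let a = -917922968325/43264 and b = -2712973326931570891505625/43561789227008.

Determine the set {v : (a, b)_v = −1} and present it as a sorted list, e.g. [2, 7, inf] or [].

(a, b) ≡ (-245157, -3553) mod (ℚ^×)²; places V = {2, 3, 5, 7, 11, 13, 17, 19, 23, 37, 43, ∞}.
(a,b)_43: α=2, u≡5; β=4, v≡17 (mod 43); (5|43)=-1, (17|43)=+1; sign (−1)^0·-1^4·+1^2 = +1.
(a,b)_23: α=1, u≡2; β=2, v≡2 (mod 23); (2|23)=+1, (2|23)=+1; sign (−1)^0·+1^2·+1^1 = +1.
(a,b)_7: α=0, u≡2; β=4, v≡3 (mod 7); (2|7)=+1, (3|7)=-1; sign (−1)^0·+1^4·-1^0 = +1.
(a,b)_5: α=2, u≡3; β=4, v≡2 (mod 5); (3|5)=-1, (2|5)=-1; sign (−1)^0·-1^4·-1^2 = +1.
(a,b)_17: α=1, u≡11; β=-1, v≡6 (mod 17); (11|17)=-1, (6|17)=-1; sign (−1)^0·-1^-1·-1^1 = +1.
(a,b)_37: α=0, u≡18; β=-2, v≡36 (mod 37); (18|37)=-1, (36|37)=+1; sign (−1)^0·-1^-2·+1^0 = +1.
(a,b)_11: α=1, u≡10; β=1, v≡2 (mod 11); (10|11)=-1, (2|11)=-1; sign (−1)^1·-1^1·-1^1 = -1.
(a,b)_13: α=-2, u≡3; β=-4, v≡12 (mod 13); (3|13)=+1, (12|13)=+1; sign (−1)^0·+1^-4·+1^-2 = +1.
(a,b)_3: α=5, u≡1; β=14, v≡2 (mod 3); (1|3)=+1, (2|3)=-1; sign (−1)^0·+1^14·-1^5 = -1.
(a,b)_2: α=-8, β=-16; u≡3, v≡7 (mod 8); ε(u)ε(v)=1·1, αω(v)=-8·0, βω(u)=-16·1; sum ≡ 1  ⇒  -1.
(a,b)_∞: sgn(-245157)=−, sgn(-3553)=−, so -1.
(a,b)_19: α=1, u≡1; β=1, v≡14 (mod 19); (1|19)=+1, (14|19)=-1; sign (−1)^1·+1^1·-1^1 = +1.
Ram(-245157, -3553) = {2, 3, 11, ∞}; no ℚ_2-point on the conic.

[2, 3, 11, inf]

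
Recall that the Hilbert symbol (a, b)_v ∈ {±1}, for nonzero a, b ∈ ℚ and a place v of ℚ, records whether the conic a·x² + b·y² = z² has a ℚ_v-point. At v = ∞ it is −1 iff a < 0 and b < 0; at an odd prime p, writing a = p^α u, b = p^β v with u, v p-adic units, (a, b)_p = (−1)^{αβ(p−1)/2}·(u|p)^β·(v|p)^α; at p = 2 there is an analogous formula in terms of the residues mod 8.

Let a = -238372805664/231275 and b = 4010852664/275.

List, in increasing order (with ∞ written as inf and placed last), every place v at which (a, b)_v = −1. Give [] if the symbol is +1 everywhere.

[7, 31]

(a, b) ≡ (-4774, 154) mod (ℚ^×)²; places V = {2, 3, 5, 7, 11, 13, 29, 31, ∞}.
(a,b)_31: α=3, u≡2; β=2, v≡23 (mod 31); (2|31)=+1, (23|31)=-1; sign (−1)^0·+1^2·-1^3 = -1.
(a,b)_11: α=-1, u≡10; β=-1, v≡9 (mod 11); (10|11)=-1, (9|11)=+1; sign (−1)^1·-1^-1·+1^-1 = +1.
(a,b)_3: α=6, u≡2; β=2, v≡1 (mod 3); (2|3)=-1, (1|3)=+1; sign (−1)^0·-1^2·+1^6 = +1.
(a,b)_29: α=-2, u≡26; β=0, v≡13 (mod 29); (26|29)=-1, (13|29)=+1; sign (−1)^0·-1^0·+1^-2 = +1.
(a,b)_∞: sgn(-4774)=−, sgn(154)=+, so +1.
(a,b)_2: α=5, β=3; u≡5, v≡5 (mod 8); ε(u)ε(v)=0·0, αω(v)=5·1, βω(u)=3·1; sum ≡ 0  ⇒  +1.
(a,b)_5: α=-2, u≡1; β=-2, v≡4 (mod 5); (1|5)=+1, (4|5)=+1; sign (−1)^0·+1^-2·+1^-2 = +1.
(a,b)_7: α=3, u≡2; β=3, v≡2 (mod 7); (2|7)=+1, (2|7)=+1; sign (−1)^1·+1^3·+1^3 = -1.
(a,b)_13: α=0, u≡4; β=2, v≡2 (mod 13); (4|13)=+1, (2|13)=-1; sign (−1)^0·+1^2·-1^0 = +1.
Ram(-4774, 154) = {7, 31}; no ℚ_7-point on the conic.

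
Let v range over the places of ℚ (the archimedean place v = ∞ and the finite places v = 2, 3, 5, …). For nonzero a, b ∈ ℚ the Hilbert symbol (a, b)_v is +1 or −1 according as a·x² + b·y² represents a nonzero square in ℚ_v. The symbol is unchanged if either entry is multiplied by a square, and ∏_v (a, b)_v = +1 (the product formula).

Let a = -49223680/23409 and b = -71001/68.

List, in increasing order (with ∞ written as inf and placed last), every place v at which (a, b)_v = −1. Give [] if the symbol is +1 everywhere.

[5, 7, 11, 17, 19, inf]

(a, b) ≡ (-48070, -2737) mod (ℚ^×)²; places V = {2, 3, 5, 7, 11, 17, 19, 23, ∞}.
(a,b)_7: α=0, u≡5; β=3, v≡2 (mod 7); (5|7)=-1, (2|7)=+1; sign (−1)^0·-1^3·+1^0 = -1.
(a,b)_23: α=1, u≡2; β=1, v≡5 (mod 23); (2|23)=+1, (5|23)=-1; sign (−1)^1·+1^1·-1^1 = +1.
(a,b)_11: α=1, u≡8; β=0, v≡2 (mod 11); (8|11)=-1, (2|11)=-1; sign (−1)^0·-1^0·-1^1 = -1.
(a,b)_17: α=-2, u≡11; β=-1, v≡2 (mod 17); (11|17)=-1, (2|17)=+1; sign (−1)^0·-1^-1·+1^-2 = -1.
(a,b)_2: α=11, β=-2; u≡5, v≡7 (mod 8); ε(u)ε(v)=0·1, αω(v)=11·0, βω(u)=-2·1; sum ≡ 0  ⇒  +1.
(a,b)_5: α=1, u≡1; β=0, v≡3 (mod 5); (1|5)=+1, (3|5)=-1; sign (−1)^0·+1^0·-1^1 = -1.
(a,b)_3: α=-4, u≡2; β=2, v≡2 (mod 3); (2|3)=-1, (2|3)=-1; sign (−1)^0·-1^2·-1^-4 = +1.
(a,b)_19: α=1, u≡6; β=0, v≡14 (mod 19); (6|19)=+1, (14|19)=-1; sign (−1)^0·+1^0·-1^1 = -1.
(a,b)_∞: sgn(-48070)=−, sgn(-2737)=−, so -1.
(-48070, -2737 / ℚ) ramifies at {5, 7, 11, 17, 19, ∞}: a division algebra.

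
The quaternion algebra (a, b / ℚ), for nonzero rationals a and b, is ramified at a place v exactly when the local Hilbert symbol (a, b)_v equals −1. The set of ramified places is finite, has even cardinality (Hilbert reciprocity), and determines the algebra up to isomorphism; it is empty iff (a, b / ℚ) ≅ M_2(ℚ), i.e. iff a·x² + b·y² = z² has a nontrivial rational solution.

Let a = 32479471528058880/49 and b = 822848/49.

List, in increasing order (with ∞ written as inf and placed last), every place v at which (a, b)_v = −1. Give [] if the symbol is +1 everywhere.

[5, 13, 23, 41]

(a, b) ≡ (5330, 12857) mod (ℚ^×)²; places V = {2, 3, 5, 7, 13, 23, 41, 43, ∞}.
(a,b)_∞: sgn(5330)=+, sgn(12857)=+, so +1.
(a,b)_3: α=2, u≡2; β=0, v≡2 (mod 3); (2|3)=-1, (2|3)=-1; sign (−1)^0·-1^0·-1^2 = +1.
(a,b)_13: α=3, u≡5; β=1, v≡9 (mod 13); (5|13)=-1, (9|13)=+1; sign (−1)^0·-1^1·+1^3 = -1.
(a,b)_2: α=13, β=6; u≡1, v≡1 (mod 8); ε(u)ε(v)=0·0, αω(v)=13·0, βω(u)=6·0; sum ≡ 0  ⇒  +1.
(a,b)_41: α=1, u≡19; β=0, v≡28 (mod 41); (19|41)=-1, (28|41)=-1; sign (−1)^0·-1^0·-1^1 = -1.
(a,b)_7: α=-2, u≡3; β=-2, v≡5 (mod 7); (3|7)=-1, (5|7)=-1; sign (−1)^0·-1^-2·-1^-2 = +1.
(a,b)_43: α=2, u≡40; β=1, v≡36 (mod 43); (40|43)=+1, (36|43)=+1; sign (−1)^0·+1^1·+1^2 = +1.
(a,b)_23: α=2, u≡7; β=1, v≡19 (mod 23); (7|23)=-1, (19|23)=-1; sign (−1)^0·-1^1·-1^2 = -1.
(a,b)_5: α=1, u≡4; β=0, v≡2 (mod 5); (4|5)=+1, (2|5)=-1; sign (−1)^0·+1^0·-1^1 = -1.
|Ram(5330, 12857)| = 4, even; anisotropic at {5, 13, 23, 41}.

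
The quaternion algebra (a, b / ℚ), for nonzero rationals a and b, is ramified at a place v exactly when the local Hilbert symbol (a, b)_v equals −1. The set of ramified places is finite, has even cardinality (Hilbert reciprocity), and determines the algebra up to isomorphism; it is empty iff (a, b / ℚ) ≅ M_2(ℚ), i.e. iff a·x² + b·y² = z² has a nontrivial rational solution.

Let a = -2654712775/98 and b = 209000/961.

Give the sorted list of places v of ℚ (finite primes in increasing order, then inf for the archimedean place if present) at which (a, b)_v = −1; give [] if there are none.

[2, 5, 11, 19]

(a, b) ≡ (-4862, 2090) mod (ℚ^×)²; places V = {2, 5, 7, 11, 13, 17, 19, 31, ∞}.
(a,b)_11: α=3, u≡5; β=1, v≡9 (mod 11); (5|11)=+1, (9|11)=+1; sign (−1)^1·+1^1·+1^3 = -1.
(a,b)_31: α=0, u≡25; β=-2, v≡29 (mod 31); (25|31)=+1, (29|31)=-1; sign (−1)^0·+1^-2·-1^0 = +1.
(a,b)_∞: sgn(-4862)=−, sgn(2090)=+, so +1.
(a,b)_17: α=1, u≡10; β=0, v≡4 (mod 17); (10|17)=-1, (4|17)=+1; sign (−1)^0·-1^0·+1^1 = +1.
(a,b)_13: α=1, u≡10; β=0, v≡1 (mod 13); (10|13)=+1, (1|13)=+1; sign (−1)^0·+1^0·+1^1 = +1.
(a,b)_7: α=-2, u≡3; β=0, v≡4 (mod 7); (3|7)=-1, (4|7)=+1; sign (−1)^0·-1^0·+1^-2 = +1.
(a,b)_19: α=2, u≡14; β=1, v≡12 (mod 19); (14|19)=-1, (12|19)=-1; sign (−1)^0·-1^1·-1^2 = -1.
(a,b)_2: α=-1, β=3; u≡1, v≡5 (mod 8); ε(u)ε(v)=0·0, αω(v)=-1·1, βω(u)=3·0; sum ≡ 1  ⇒  -1.
(a,b)_5: α=2, u≡3; β=3, v≡2 (mod 5); (3|5)=-1, (2|5)=-1; sign (−1)^0·-1^3·-1^2 = -1.
|Ram(-4862, 2090)| = 4, even; anisotropic at {2, 5, 11, 19}.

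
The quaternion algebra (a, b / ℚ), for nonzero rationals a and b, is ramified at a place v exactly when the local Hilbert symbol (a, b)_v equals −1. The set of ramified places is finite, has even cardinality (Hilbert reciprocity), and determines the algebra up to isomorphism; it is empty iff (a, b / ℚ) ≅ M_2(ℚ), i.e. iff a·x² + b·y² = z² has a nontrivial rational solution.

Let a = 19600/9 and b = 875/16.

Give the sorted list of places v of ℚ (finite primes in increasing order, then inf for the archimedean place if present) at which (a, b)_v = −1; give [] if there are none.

Mod squares: a ≡ 1, b ≡ 35. Check v ∈ {∞, 2, 3, 5, 7}.
v=7: a=7^2·(≡4), b=7^1·(≡3) mod 7; (4|7)=+1, (3|7)=-1; (−1)^{2·1·3}·(+1)^1·(-1)^2 = +1.
v=∞: 1 > 0 and 35 > 0  ⇒  (a,b)_∞ = +1.
v=3: a=3^-2·(≡1), b=3^0·(≡2) mod 3; (1|3)=+1, (2|3)=-1; (−1)^{-2·0·1}·(+1)^0·(-1)^-2 = +1.
v=5: a=5^2·(≡1), b=5^3·(≡2) mod 5; (1|5)=+1, (2|5)=-1; (−1)^{2·3·2}·(+1)^3·(-1)^2 = +1.
v=2: v_2(a)=4, v_2(b)=-4; units ≡ 1, 3 (mod 8); ε·ε+αω+βω = 0·1+4·1+-4·0 ≡ 0  ⇒  (a,b)_2 = +1.
Ram(a, b) = ∅: the form 1·x² + 35·y² − z² is isotropic over every ℚ_v, so by Hasse–Minkowski it is isotropic over ℚ.

[]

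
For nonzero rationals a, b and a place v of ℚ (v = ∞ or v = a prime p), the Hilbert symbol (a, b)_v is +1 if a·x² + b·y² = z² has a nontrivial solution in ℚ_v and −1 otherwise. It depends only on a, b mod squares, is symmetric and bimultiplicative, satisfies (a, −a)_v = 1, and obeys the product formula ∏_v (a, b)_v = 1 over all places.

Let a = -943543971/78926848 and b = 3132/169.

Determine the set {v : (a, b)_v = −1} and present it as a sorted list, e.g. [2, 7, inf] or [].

[3, 29]

(a, b) ≡ (-247, 87) mod (ℚ^×)²; places V = {2, 3, 7, 11, 13, 19, 29, ∞}.
(a,b)_13: α=-1, u≡2; β=-2, v≡12 (mod 13); (2|13)=-1, (12|13)=+1; sign (−1)^0·-1^-2·+1^-1 = +1.
(a,b)_29: α=2, u≡15; β=1, v≡19 (mod 29); (15|29)=-1, (19|29)=-1; sign (−1)^0·-1^1·-1^2 = -1.
(a,b)_11: α=-2, u≡7; β=0, v≡2 (mod 11); (7|11)=-1, (2|11)=-1; sign (−1)^0·-1^0·-1^-2 = +1.
(a,b)_2: α=-10, β=2; u≡1, v≡7 (mod 8); ε(u)ε(v)=0·1, αω(v)=-10·0, βω(u)=2·0; sum ≡ 0  ⇒  +1.
(a,b)_∞: sgn(-247)=−, sgn(87)=+, so +1.
(a,b)_7: α=-2, u≡5; β=0, v≡3 (mod 7); (5|7)=-1, (3|7)=-1; sign (−1)^0·-1^0·-1^-2 = +1.
(a,b)_3: α=10, u≡2; β=3, v≡2 (mod 3); (2|3)=-1, (2|3)=-1; sign (−1)^0·-1^3·-1^10 = -1.
(a,b)_19: α=1, u≡6; β=0, v≡11 (mod 19); (6|19)=+1, (11|19)=+1; sign (−1)^0·+1^0·+1^1 = +1.
(-247, 87 / ℚ) ramifies at {3, 29}: a division algebra.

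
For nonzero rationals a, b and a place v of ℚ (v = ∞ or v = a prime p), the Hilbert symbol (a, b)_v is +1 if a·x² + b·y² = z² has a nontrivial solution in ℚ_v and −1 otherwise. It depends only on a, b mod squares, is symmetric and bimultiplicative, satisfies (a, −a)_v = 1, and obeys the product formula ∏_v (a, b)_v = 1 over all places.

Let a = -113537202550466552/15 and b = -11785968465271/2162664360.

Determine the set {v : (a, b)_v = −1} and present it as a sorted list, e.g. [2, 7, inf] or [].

(a, b) ≡ (-72930, -24310) mod (ℚ^×)²; places V = {2, 3, 5, 7, 11, 13, 17, 19, 29, 43, ∞}.
(a,b)_43: α=0, u≡24; β=-2, v≡29 (mod 43); (24|43)=+1, (29|43)=-1; sign (−1)^0·+1^-2·-1^0 = +1.
(a,b)_29: α=4, u≡1; β=2, v≡2 (mod 29); (1|29)=+1, (2|29)=-1; sign (−1)^0·+1^2·-1^4 = +1.
(a,b)_17: α=3, u≡7; β=1, v≡9 (mod 17); (7|17)=-1, (9|17)=+1; sign (−1)^0·-1^1·+1^3 = -1.
(a,b)_3: α=-1, u≡2; β=-4, v≡2 (mod 3); (2|3)=-1, (2|3)=-1; sign (−1)^0·-1^-4·-1^-1 = -1.
(a,b)_2: α=3, β=-3; u≡7, v≡5 (mod 8); ε(u)ε(v)=1·0, αω(v)=3·1, βω(u)=-3·0; sum ≡ 1  ⇒  -1.
(a,b)_∞: sgn(-72930)=−, sgn(-24310)=−, so -1.
(a,b)_7: α=0, u≡3; β=8, v≡4 (mod 7); (3|7)=-1, (4|7)=+1; sign (−1)^0·-1^8·+1^0 = +1.
(a,b)_13: α=5, u≡2; β=1, v≡5 (mod 13); (2|13)=-1, (5|13)=-1; sign (−1)^0·-1^1·-1^5 = +1.
(a,b)_5: α=-1, u≡1; β=-1, v≡2 (mod 5); (1|5)=+1, (2|5)=-1; sign (−1)^0·+1^-1·-1^-1 = -1.
(a,b)_19: α=0, u≡17; β=-2, v≡12 (mod 19); (17|19)=+1, (12|19)=-1; sign (−1)^0·+1^-2·-1^0 = +1.
(a,b)_11: α=1, u≡9; β=1, v≡1 (mod 11); (9|11)=+1, (1|11)=+1; sign (−1)^1·+1^1·+1^1 = -1.
(-72930, -24310 / ℚ) ramifies at {2, 3, 5, 11, 17, ∞}: a division algebra.

[2, 3, 5, 11, 17, inf]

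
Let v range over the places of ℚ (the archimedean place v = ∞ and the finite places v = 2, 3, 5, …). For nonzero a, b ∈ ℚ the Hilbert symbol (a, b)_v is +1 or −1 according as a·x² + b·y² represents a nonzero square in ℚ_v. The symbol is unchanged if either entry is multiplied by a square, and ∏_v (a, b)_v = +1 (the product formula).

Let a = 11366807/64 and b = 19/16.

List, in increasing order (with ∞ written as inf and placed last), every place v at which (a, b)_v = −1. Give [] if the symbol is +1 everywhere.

(a, b) ≡ (23, 19) mod (ℚ^×)²; places V = {2, 19, 23, 37, ∞}.
(a,b)_∞: sgn(23)=+, sgn(19)=+, so +1.
(a,b)_23: α=1, u≡3; β=0, v≡17 (mod 23); (3|23)=+1, (17|23)=-1; sign (−1)^0·+1^0·-1^1 = -1.
(a,b)_2: α=-6, β=-4; u≡7, v≡3 (mod 8); ε(u)ε(v)=1·1, αω(v)=-6·1, βω(u)=-4·0; sum ≡ 1  ⇒  -1.
(a,b)_19: α=2, u≡6; β=1, v≡6 (mod 19); (6|19)=+1, (6|19)=+1; sign (−1)^0·+1^1·+1^2 = +1.
(a,b)_37: α=2, u≡17; β=0, v≡22 (mod 37); (17|37)=-1, (22|37)=-1; sign (−1)^0·-1^0·-1^2 = +1.
Ram(23, 19) = {2, 23}; no ℚ_2-point on the conic.

[2, 23]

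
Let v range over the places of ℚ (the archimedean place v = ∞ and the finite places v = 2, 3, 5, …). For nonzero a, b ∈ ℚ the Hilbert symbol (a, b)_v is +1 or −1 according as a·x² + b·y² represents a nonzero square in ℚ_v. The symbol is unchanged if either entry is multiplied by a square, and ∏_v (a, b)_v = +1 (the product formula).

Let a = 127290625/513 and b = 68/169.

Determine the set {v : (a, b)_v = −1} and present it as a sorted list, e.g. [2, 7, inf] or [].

[3, 5, 7, 11]

(a, b) ≡ (21945, 17) mod (ℚ^×)²; places V = {2, 3, 5, 7, 11, 13, 17, 19, 23, ∞}.
(a,b)_∞: sgn(21945)=+, sgn(17)=+, so +1.
(a,b)_7: α=1, u≡3; β=0, v≡5 (mod 7); (3|7)=-1, (5|7)=-1; sign (−1)^0·-1^0·-1^1 = -1.
(a,b)_5: α=5, u≡1; β=0, v≡2 (mod 5); (1|5)=+1, (2|5)=-1; sign (−1)^0·+1^0·-1^5 = -1.
(a,b)_2: α=0, β=2; u≡1, v≡1 (mod 8); ε(u)ε(v)=0·0, αω(v)=0·0, βω(u)=2·0; sum ≡ 0  ⇒  +1.
(a,b)_3: α=-3, u≡1; β=0, v≡2 (mod 3); (1|3)=+1, (2|3)=-1; sign (−1)^0·+1^0·-1^-3 = -1.
(a,b)_17: α=0, u≡16; β=1, v≡13 (mod 17); (16|17)=+1, (13|17)=+1; sign (−1)^0·+1^1·+1^0 = +1.
(a,b)_23: α=2, u≡13; β=0, v≡20 (mod 23); (13|23)=+1, (20|23)=-1; sign (−1)^0·+1^0·-1^2 = +1.
(a,b)_19: α=-1, u≡18; β=0, v≡4 (mod 19); (18|19)=-1, (4|19)=+1; sign (−1)^0·-1^0·+1^-1 = +1.
(a,b)_11: α=1, u≡1; β=0, v≡6 (mod 11); (1|11)=+1, (6|11)=-1; sign (−1)^0·+1^0·-1^1 = -1.
(a,b)_13: α=0, u≡12; β=-2, v≡3 (mod 13); (12|13)=+1, (3|13)=+1; sign (−1)^0·+1^-2·+1^0 = +1.
|Ram(21945, 17)| = 4, even; anisotropic at {3, 5, 7, 11}.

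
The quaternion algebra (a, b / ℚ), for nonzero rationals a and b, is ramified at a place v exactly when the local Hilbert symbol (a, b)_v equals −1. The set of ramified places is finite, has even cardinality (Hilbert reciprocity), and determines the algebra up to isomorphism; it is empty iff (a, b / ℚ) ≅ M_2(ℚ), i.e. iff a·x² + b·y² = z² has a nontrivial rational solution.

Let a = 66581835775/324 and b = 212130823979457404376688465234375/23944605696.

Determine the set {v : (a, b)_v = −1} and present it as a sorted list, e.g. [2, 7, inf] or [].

[13, 17]

(a, b) ≡ (188071, 2068781) mod (ℚ^×)²; places V = {2, 3, 5, 7, 11, 13, 17, 23, 37, ∞}.
(a,b)_17: α=3, u≡13; β=5, v≡11 (mod 17); (13|17)=+1, (11|17)=-1; sign (−1)^0·+1^5·-1^3 = -1.
(a,b)_11: α=0, u≡3; β=-1, v≡3 (mod 11); (3|11)=+1, (3|11)=+1; sign (−1)^0·+1^-1·+1^0 = +1.
(a,b)_2: α=-2, β=-12; u≡7, v≡5 (mod 8); ε(u)ε(v)=1·0, αω(v)=-2·1, βω(u)=-12·0; sum ≡ 0  ⇒  +1.
(a,b)_37: α=1, u≡23; β=3, v≡13 (mod 37); (23|37)=-1, (13|37)=-1; sign (−1)^0·-1^3·-1^1 = +1.
(a,b)_∞: sgn(188071)=+, sgn(2068781)=+, so +1.
(a,b)_5: α=2, u≡4; β=8, v≡1 (mod 5); (4|5)=+1, (1|5)=+1; sign (−1)^0·+1^8·+1^2 = +1.
(a,b)_3: α=-4, u≡1; β=-12, v≡2 (mod 3); (1|3)=+1, (2|3)=-1; sign (−1)^0·+1^-12·-1^-4 = +1.
(a,b)_7: α=2, u≡1; β=10, v≡2 (mod 7); (1|7)=+1, (2|7)=+1; sign (−1)^0·+1^10·+1^2 = +1.
(a,b)_13: α=1, u≡5; β=3, v≡9 (mod 13); (5|13)=-1, (9|13)=+1; sign (−1)^0·-1^3·+1^1 = -1.
(a,b)_23: α=1, u≡8; β=3, v≡10 (mod 23); (8|23)=+1, (10|23)=-1; sign (−1)^1·+1^3·-1^1 = +1.
(188071, 2068781 / ℚ) ramifies at {13, 17}: a division algebra.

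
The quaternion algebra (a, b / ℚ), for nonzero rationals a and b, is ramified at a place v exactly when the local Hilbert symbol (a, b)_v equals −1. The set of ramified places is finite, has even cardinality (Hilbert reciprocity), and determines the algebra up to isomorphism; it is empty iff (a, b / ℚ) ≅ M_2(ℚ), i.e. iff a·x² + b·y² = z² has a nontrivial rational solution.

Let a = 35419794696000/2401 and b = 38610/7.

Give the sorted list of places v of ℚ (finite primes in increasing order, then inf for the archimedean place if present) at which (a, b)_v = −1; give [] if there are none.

[2, 5]

(a, b) ≡ (165, 30030) mod (ℚ^×)²; places V = {2, 3, 5, 7, 11, 13, ∞}.
(a,b)_13: α=2, u≡10; β=1, v≡12 (mod 13); (10|13)=+1, (12|13)=+1; sign (−1)^0·+1^1·+1^2 = +1.
(a,b)_3: α=9, u≡1; β=3, v≡2 (mod 3); (1|3)=+1, (2|3)=-1; sign (−1)^1·+1^3·-1^9 = +1.
(a,b)_7: α=-4, u≡1; β=-1, v≡5 (mod 7); (1|7)=+1, (5|7)=-1; sign (−1)^0·+1^-1·-1^-4 = +1.
(a,b)_∞: sgn(165)=+, sgn(30030)=+, so +1.
(a,b)_5: α=3, u≡3; β=1, v≡1 (mod 5); (3|5)=-1, (1|5)=+1; sign (−1)^0·-1^1·+1^3 = -1.
(a,b)_2: α=6, β=1; u≡5, v≡7 (mod 8); ε(u)ε(v)=0·1, αω(v)=6·0, βω(u)=1·1; sum ≡ 1  ⇒  -1.
(a,b)_11: α=3, u≡5; β=1, v≡8 (mod 11); (5|11)=+1, (8|11)=-1; sign (−1)^1·+1^1·-1^3 = +1.
Ram(165, 30030) = {2, 5}; no ℚ_2-point on the conic.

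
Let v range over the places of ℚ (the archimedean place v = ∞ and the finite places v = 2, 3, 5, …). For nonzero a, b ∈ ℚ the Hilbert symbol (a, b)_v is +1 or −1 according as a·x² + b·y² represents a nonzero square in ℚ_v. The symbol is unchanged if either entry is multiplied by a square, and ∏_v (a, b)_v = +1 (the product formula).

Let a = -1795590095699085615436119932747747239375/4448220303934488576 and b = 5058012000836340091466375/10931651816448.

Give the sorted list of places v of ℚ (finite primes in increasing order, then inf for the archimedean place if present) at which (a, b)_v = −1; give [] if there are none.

(a, b) ≡ (-16302, 1365) mod (ℚ^×)²; places V = {2, 3, 5, 7, 11, 13, 17, 19, 29, 31, 37, ∞}.
(a,b)_3: α=-1, u≡2; β=-1, v≡2 (mod 3); (2|3)=-1, (2|3)=-1; sign (−1)^1·-1^-1·-1^-1 = -1.
(a,b)_∞: sgn(-16302)=−, sgn(1365)=+, so +1.
(a,b)_2: α=-17, β=-10; u≡1, v≡5 (mod 8); ε(u)ε(v)=0·0, αω(v)=-17·1, βω(u)=-10·0; sum ≡ 1  ⇒  -1.
(a,b)_19: α=3, u≡1; β=2, v≡5 (mod 19); (1|19)=+1, (5|19)=+1; sign (−1)^0·+1^2·+1^3 = +1.
(a,b)_31: α=6, u≡2; β=4, v≡20 (mod 31); (2|31)=+1, (20|31)=+1; sign (−1)^0·+1^4·+1^6 = +1.
(a,b)_37: α=4, u≡32; β=2, v≡7 (mod 37); (32|37)=-1, (7|37)=+1; sign (−1)^0·-1^2·+1^4 = +1.
(a,b)_17: α=-4, u≡9; β=-2, v≡12 (mod 17); (9|17)=+1, (12|17)=-1; sign (−1)^0·+1^-2·-1^-4 = +1.
(a,b)_13: α=5, u≡6; β=3, v≡1 (mod 13); (6|13)=-1, (1|13)=+1; sign (−1)^0·-1^3·+1^5 = -1.
(a,b)_29: α=-2, u≡6; β=-2, v≡27 (mod 29); (6|29)=+1, (27|29)=-1; sign (−1)^0·+1^-2·-1^-2 = +1.
(a,b)_11: α=-5, u≡4; β=-4, v≡4 (mod 11); (4|11)=+1, (4|11)=+1; sign (−1)^0·+1^-4·+1^-5 = +1.
(a,b)_5: α=4, u≡2; β=3, v≡2 (mod 5); (2|5)=-1, (2|5)=-1; sign (−1)^0·-1^3·-1^4 = -1.
(a,b)_7: α=14, u≡2; β=9, v≡6 (mod 7); (2|7)=+1, (6|7)=-1; sign (−1)^0·+1^9·-1^14 = +1.
|Ram(-16302, 1365)| = 4, even; anisotropic at {2, 3, 5, 13}.

[2, 3, 5, 13]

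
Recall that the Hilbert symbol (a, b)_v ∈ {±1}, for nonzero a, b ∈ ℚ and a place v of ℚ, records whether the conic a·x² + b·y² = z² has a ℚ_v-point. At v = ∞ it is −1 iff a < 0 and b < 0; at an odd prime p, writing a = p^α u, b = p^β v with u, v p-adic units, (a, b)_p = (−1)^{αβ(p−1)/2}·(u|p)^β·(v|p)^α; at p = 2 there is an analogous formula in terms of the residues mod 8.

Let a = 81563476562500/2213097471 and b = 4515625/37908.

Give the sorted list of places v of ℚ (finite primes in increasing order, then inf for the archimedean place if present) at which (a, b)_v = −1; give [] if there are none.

[]

(a, b) ≡ (39, 13) mod (ℚ^×)²; places V = {2, 3, 5, 13, 17, 31, ∞}.
(a,b)_5: α=12, u≡4; β=6, v≡3 (mod 5); (4|5)=+1, (3|5)=-1; sign (−1)^0·+1^6·-1^12 = +1.
(a,b)_17: α=4, u≡11; β=2, v≡16 (mod 17); (11|17)=-1, (16|17)=+1; sign (−1)^0·-1^2·+1^4 = +1.
(a,b)_∞: sgn(39)=+, sgn(13)=+, so +1.
(a,b)_3: α=-11, u≡1; β=-6, v≡1 (mod 3); (1|3)=+1, (1|3)=+1; sign (−1)^0·+1^-6·+1^-11 = +1.
(a,b)_2: α=2, β=-2; u≡7, v≡5 (mod 8); ε(u)ε(v)=1·0, αω(v)=2·1, βω(u)=-2·0; sum ≡ 0  ⇒  +1.
(a,b)_13: α=-1, u≡9; β=-1, v≡9 (mod 13); (9|13)=+1, (9|13)=+1; sign (−1)^0·+1^-1·+1^-1 = +1.
(a,b)_31: α=-2, u≡2; β=0, v≡29 (mod 31); (2|31)=+1, (29|31)=-1; sign (−1)^0·+1^0·-1^-2 = +1.
Every local symbol is +1, so the conic 39·x² + 13·y² = z² has ℚ_v-points for all v and hence a ℚ-point; (a, b / ℚ) ≅ M_2(ℚ).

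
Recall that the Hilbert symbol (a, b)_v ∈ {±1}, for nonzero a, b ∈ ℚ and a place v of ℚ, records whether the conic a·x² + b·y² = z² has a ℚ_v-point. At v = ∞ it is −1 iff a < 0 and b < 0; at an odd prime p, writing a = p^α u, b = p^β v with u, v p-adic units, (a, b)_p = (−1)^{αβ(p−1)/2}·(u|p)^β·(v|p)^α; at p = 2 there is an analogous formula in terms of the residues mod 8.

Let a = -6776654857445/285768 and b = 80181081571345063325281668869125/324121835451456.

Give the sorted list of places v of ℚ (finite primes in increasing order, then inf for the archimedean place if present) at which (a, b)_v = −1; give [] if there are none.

[2, 11, 23, 29, 31, 37]

Mod squares: a ≡ -7650490, b ≡ 63085. Check v ∈ {∞, 2, 3, 5, 7, 11, 23, 29, 31, 37}.
v=7: a=7^-2·(≡3), b=7^-6·(≡4) mod 7; (3|7)=-1, (4|7)=+1; (−1)^{-2·-6·3}·(-1)^-6·(+1)^-2 = +1.
v=31: a=31^1·(≡25), b=31^3·(≡16) mod 31; (25|31)=+1, (16|31)=+1; (−1)^{1·3·15}·(+1)^3·(+1)^1 = -1.
v=∞: -7650490 < 0 and 63085 > 0  ⇒  (a,b)_∞ = +1.
v=2: v_2(a)=-3, v_2(b)=-6; units ≡ 3, 5 (mod 8); ε·ε+αω+βω = 1·0+-3·1+-6·1 ≡ 1  ⇒  (a,b)_2 = -1.
v=11: a=11^6·(≡6), b=11^17·(≡5) mod 11; (6|11)=-1, (5|11)=+1; (−1)^{6·17·5}·(-1)^17·(+1)^6 = -1.
v=37: a=37^1·(≡17), b=37^3·(≡28) mod 37; (17|37)=-1, (28|37)=+1; (−1)^{1·3·18}·(-1)^3·(+1)^1 = -1.
v=5: a=5^1·(≡2), b=5^3·(≡3) mod 5; (2|5)=-1, (3|5)=-1; (−1)^{1·3·2}·(-1)^3·(-1)^1 = +1.
v=3: a=3^-6·(≡2), b=3^-16·(≡1) mod 3; (2|3)=-1, (1|3)=+1; (−1)^{-6·-16·1}·(-1)^-16·(+1)^-6 = +1.
v=23: a=23^1·(≡19), b=23^0·(≡5) mod 23; (19|23)=-1, (5|23)=-1; (−1)^{1·0·11}·(-1)^0·(-1)^1 = -1.
v=29: a=29^1·(≡14), b=29^2·(≡19) mod 29; (14|29)=-1, (19|29)=-1; (−1)^{1·2·14}·(-1)^2·(-1)^1 = -1.
(-7650490, 63085 / ℚ) ramifies at {2, 11, 23, 29, 31, 37}: a division algebra.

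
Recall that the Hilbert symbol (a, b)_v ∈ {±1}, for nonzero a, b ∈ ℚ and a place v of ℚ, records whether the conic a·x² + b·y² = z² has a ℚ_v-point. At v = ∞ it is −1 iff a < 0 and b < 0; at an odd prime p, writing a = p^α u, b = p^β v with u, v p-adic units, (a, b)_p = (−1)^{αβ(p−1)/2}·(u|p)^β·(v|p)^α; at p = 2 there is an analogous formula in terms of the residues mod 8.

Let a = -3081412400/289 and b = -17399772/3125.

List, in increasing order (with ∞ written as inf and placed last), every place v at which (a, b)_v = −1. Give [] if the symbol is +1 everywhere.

(a, b) ≡ (-7703531, -3315) mod (ℚ^×)²; places V = {2, 3, 5, 11, 13, 17, 19, 29, 31, 41, ∞}.
(a,b)_17: α=-2, u≡1; β=1, v≡16 (mod 17); (1|17)=+1, (16|17)=+1; sign (−1)^0·+1^1·+1^-2 = +1.
(a,b)_19: α=1, u≡17; β=0, v≡18 (mod 19); (17|19)=+1, (18|19)=-1; sign (−1)^0·+1^0·-1^1 = -1.
(a,b)_13: α=0, u≡4; β=1, v≡2 (mod 13); (4|13)=+1, (2|13)=-1; sign (−1)^0·+1^1·-1^0 = +1.
(a,b)_3: α=0, u≡1; β=9, v≡2 (mod 3); (1|3)=+1, (2|3)=-1; sign (−1)^0·+1^9·-1^0 = +1.
(a,b)_41: α=1, u≡22; β=0, v≡6 (mod 41); (22|41)=-1, (6|41)=-1; sign (−1)^0·-1^0·-1^1 = -1.
(a,b)_∞: sgn(-7703531)=−, sgn(-3315)=−, so -1.
(a,b)_11: α=1, u≡3; β=0, v≡6 (mod 11); (3|11)=+1, (6|11)=-1; sign (−1)^0·+1^0·-1^1 = -1.
(a,b)_29: α=1, u≡6; β=0, v≡13 (mod 29); (6|29)=+1, (13|29)=+1; sign (−1)^0·+1^0·+1^1 = +1.
(a,b)_5: α=2, u≡1; β=-5, v≡3 (mod 5); (1|5)=+1, (3|5)=-1; sign (−1)^0·+1^-5·-1^2 = +1.
(a,b)_2: α=4, β=2; u≡5, v≡5 (mod 8); ε(u)ε(v)=0·0, αω(v)=4·1, βω(u)=2·1; sum ≡ 0  ⇒  +1.
(a,b)_31: α=1, u≡17; β=0, v≡5 (mod 31); (17|31)=-1, (5|31)=+1; sign (−1)^0·-1^0·+1^1 = +1.
Ram(-7703531, -3315) = {11, 19, 41, ∞}; no ℚ_11-point on the conic.

[11, 19, 41, inf]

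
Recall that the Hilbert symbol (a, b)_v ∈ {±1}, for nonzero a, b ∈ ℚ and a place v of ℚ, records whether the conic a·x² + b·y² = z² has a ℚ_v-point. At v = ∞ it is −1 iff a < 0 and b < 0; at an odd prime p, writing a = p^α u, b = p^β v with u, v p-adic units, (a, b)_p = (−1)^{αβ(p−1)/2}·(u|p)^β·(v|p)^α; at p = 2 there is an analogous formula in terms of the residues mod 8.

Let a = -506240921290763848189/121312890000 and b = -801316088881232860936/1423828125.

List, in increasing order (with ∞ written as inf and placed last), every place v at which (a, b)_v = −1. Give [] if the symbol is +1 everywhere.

[17, inf]

(a, b) ≡ (-46189, -293930) mod (ℚ^×)²; places V = {2, 3, 5, 7, 11, 13, 17, 19, 31, 41, 43, ∞}.
(a,b)_7: α=4, u≡1; β=3, v≡3 (mod 7); (1|7)=+1, (3|7)=-1; sign (−1)^0·+1^3·-1^4 = +1.
(a,b)_17: α=1, u≡14; β=1, v≡1 (mod 17); (14|17)=-1, (1|17)=+1; sign (−1)^0·-1^1·+1^1 = -1.
(a,b)_31: α=2, u≡19; β=0, v≡27 (mod 31); (19|31)=+1, (27|31)=-1; sign (−1)^0·+1^0·-1^2 = +1.
(a,b)_∞: sgn(-46189)=−, sgn(-293930)=−, so -1.
(a,b)_5: α=-4, u≡4; β=-9, v≡1 (mod 5); (4|5)=+1, (1|5)=+1; sign (−1)^0·+1^-9·+1^-4 = +1.
(a,b)_2: α=-4, β=3; u≡3, v≡3 (mod 8); ε(u)ε(v)=1·1, αω(v)=-4·1, βω(u)=3·1; sum ≡ 0  ⇒  +1.
(a,b)_43: α=-2, u≡1; β=0, v≡30 (mod 43); (1|43)=+1, (30|43)=-1; sign (−1)^0·+1^0·-1^-2 = +1.
(a,b)_41: α=6, u≡16; β=6, v≡4 (mod 41); (16|41)=+1, (4|41)=+1; sign (−1)^0·+1^6·+1^6 = +1.
(a,b)_3: α=-8, u≡2; β=-6, v≡1 (mod 3); (2|3)=-1, (1|3)=+1; sign (−1)^0·-1^-6·+1^-8 = +1.
(a,b)_19: α=1, u≡1; β=1, v≡8 (mod 19); (1|19)=+1, (8|19)=-1; sign (−1)^1·+1^1·-1^1 = +1.
(a,b)_11: α=1, u≡4; β=4, v≡9 (mod 11); (4|11)=+1, (9|11)=+1; sign (−1)^0·+1^4·+1^1 = +1.
(a,b)_13: α=1, u≡1; β=1, v≡4 (mod 13); (1|13)=+1, (4|13)=+1; sign (−1)^0·+1^1·+1^1 = +1.
Ram(-46189, -293930) = {17, ∞}; no ℚ_17-point on the conic.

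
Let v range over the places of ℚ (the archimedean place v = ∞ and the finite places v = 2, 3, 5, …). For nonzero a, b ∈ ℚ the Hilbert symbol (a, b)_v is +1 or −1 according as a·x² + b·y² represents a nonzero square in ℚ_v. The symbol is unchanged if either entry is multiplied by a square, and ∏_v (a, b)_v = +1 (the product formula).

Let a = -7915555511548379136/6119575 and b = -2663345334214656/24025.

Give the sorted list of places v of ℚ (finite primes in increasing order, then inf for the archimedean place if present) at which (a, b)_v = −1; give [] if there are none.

[13, 19, 29, inf]

(a, b) ≡ (-23142, -10374) mod (ℚ^×)²; places V = {2, 3, 5, 7, 11, 13, 17, 19, 29, 31, ∞}.
(a,b)_17: α=-2, u≡10; β=0, v≡8 (mod 17); (10|17)=-1, (8|17)=+1; sign (−1)^0·-1^0·+1^-2 = +1.
(a,b)_31: α=0, u≡26; β=-2, v≡29 (mod 31); (26|31)=-1, (29|31)=-1; sign (−1)^0·-1^-2·-1^0 = +1.
(a,b)_11: α=-2, u≡8; β=0, v≡8 (mod 11); (8|11)=-1, (8|11)=-1; sign (−1)^0·-1^0·-1^-2 = +1.
(a,b)_29: α=3, u≡27; β=2, v≡18 (mod 29); (27|29)=-1, (18|29)=-1; sign (−1)^0·-1^2·-1^3 = -1.
(a,b)_5: α=-2, u≡3; β=-2, v≡4 (mod 5); (3|5)=-1, (4|5)=+1; sign (−1)^0·-1^-2·+1^-2 = +1.
(a,b)_2: α=17, β=13; u≡5, v≡5 (mod 8); ε(u)ε(v)=0·0, αω(v)=17·1, βω(u)=13·1; sum ≡ 0  ⇒  +1.
(a,b)_∞: sgn(-23142)=−, sgn(-10374)=−, so -1.
(a,b)_3: α=3, u≡2; β=3, v≡1 (mod 3); (2|3)=-1, (1|3)=+1; sign (−1)^1·-1^3·+1^3 = +1.
(a,b)_7: α=-1, u≡3; β=3, v≡4 (mod 7); (3|7)=-1, (4|7)=+1; sign (−1)^1·-1^3·+1^-1 = +1.
(a,b)_19: α=1, u≡17; β=1, v≡11 (mod 19); (17|19)=+1, (11|19)=+1; sign (−1)^1·+1^1·+1^1 = -1.
(a,b)_13: α=6, u≡6; β=3, v≡6 (mod 13); (6|13)=-1, (6|13)=-1; sign (−1)^0·-1^3·-1^6 = -1.
Ram(-23142, -10374) = {13, 19, 29, ∞}; no ℚ_13-point on the conic.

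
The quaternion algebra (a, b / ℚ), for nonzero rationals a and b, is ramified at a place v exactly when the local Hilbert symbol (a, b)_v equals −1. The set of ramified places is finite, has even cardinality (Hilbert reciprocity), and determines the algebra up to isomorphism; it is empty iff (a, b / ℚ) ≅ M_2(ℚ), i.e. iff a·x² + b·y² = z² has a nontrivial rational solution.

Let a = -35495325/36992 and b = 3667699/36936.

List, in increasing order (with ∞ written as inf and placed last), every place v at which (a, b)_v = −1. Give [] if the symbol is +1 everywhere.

[2, 3, 23, 37]

Mod squares: a ≡ -874, b ≡ 29526. Check v ∈ {∞, 2, 3, 5, 7, 17, 19, 23, 37}.
v=17: a=17^-2·(≡7), b=17^2·(≡5) mod 17; (7|17)=-1, (5|17)=-1; (−1)^{-2·2·8}·(-1)^2·(-1)^-2 = +1.
v=7: a=7^0·(≡4), b=7^3·(≡1) mod 7; (4|7)=+1, (1|7)=+1; (−1)^{0·3·3}·(+1)^3·(+1)^0 = +1.
v=3: a=3^2·(≡2), b=3^-5·(≡2) mod 3; (2|3)=-1, (2|3)=-1; (−1)^{2·-5·1}·(-1)^-5·(-1)^2 = -1.
v=19: a=19^3·(≡7), b=19^-1·(≡12) mod 19; (7|19)=+1, (12|19)=-1; (−1)^{3·-1·9}·(+1)^-1·(-1)^3 = +1.
v=23: a=23^1·(≡6), b=23^0·(≡21) mod 23; (6|23)=+1, (21|23)=-1; (−1)^{1·0·11}·(+1)^0·(-1)^1 = -1.
v=2: v_2(a)=-7, v_2(b)=-3; units ≡ 3, 3 (mod 8); ε·ε+αω+βω = 1·1+-7·1+-3·1 ≡ 1  ⇒  (a,b)_2 = -1.
v=37: a=37^0·(≡19), b=37^1·(≡30) mod 37; (19|37)=-1, (30|37)=+1; (−1)^{0·1·18}·(-1)^1·(+1)^0 = -1.
v=∞: -874 < 0 and 29526 > 0  ⇒  (a,b)_∞ = +1.
v=5: a=5^2·(≡1), b=5^0·(≡4) mod 5; (1|5)=+1, (4|5)=+1; (−1)^{2·0·2}·(+1)^0·(+1)^2 = +1.
|Ram(-874, 29526)| = 4, even; anisotropic at {2, 3, 23, 37}.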